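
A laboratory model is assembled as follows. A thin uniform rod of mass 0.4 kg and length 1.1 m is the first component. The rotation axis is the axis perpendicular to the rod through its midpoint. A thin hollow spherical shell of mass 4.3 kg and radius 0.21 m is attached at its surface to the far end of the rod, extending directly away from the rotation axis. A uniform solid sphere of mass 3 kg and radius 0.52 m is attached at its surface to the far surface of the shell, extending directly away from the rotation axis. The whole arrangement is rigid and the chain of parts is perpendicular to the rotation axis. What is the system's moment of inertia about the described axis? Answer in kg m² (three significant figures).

9.64

Thin rod: I_cm = (1/12)ML² = (1/12)(0.4)(1.1)² = 0.040333 kg m²; axis through the centre, so I = 0.040333 kg m².
Spherical shell: I_cm = (2/3)MR² = (2/3)(4.3)(0.21)² = 0.12642 kg m²; centre at d = 0.55 + 0.21 = 0.76 m, so the parallel axis theorem gives I = 0.12642 + (4.3)(0.76)² = 2.6101 kg m².
Solid sphere: I_cm = (2/5)MR² = (2/5)(3)(0.52)² = 0.32448 kg m²; centre at d = 0.55 + 0.21 + 0.21 + 0.52 = 1.49 m, so the parallel axis theorem gives I = 0.32448 + (3)(1.49)² = 6.9848 kg m².
Total I = 0.040333 + 2.6101 + 6.9848 = 9.6352 kg m².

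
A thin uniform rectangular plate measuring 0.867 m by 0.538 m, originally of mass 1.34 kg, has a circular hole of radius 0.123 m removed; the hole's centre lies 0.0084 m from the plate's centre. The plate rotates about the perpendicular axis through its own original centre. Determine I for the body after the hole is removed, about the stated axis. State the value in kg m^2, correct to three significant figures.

Unpierced body about its centre: I₀ = (1/12)M(a²+b²) = (1/12)(1.34)[(0.867)² + (0.538)²] = 0.11626 kg m^2.
The removed disk has mass m = M·πr²/(ab) = (1.34)·π(0.123)²/(0.867·0.538) = 0.13654 kg (same uniform areal density).
Its moment of inertia about the rotation axis (parallel-axis theorem): I_hole = (1/2)mr² + md² = (1/2)(0.13654)(0.123)² + (0.13654)(0.0084)² = 0.0010425 kg m^2.
Treating the hole as negative mass, I = I₀ − I_hole = 0.11626 − 0.0010425 = 0.11522 kg m^2.

0.115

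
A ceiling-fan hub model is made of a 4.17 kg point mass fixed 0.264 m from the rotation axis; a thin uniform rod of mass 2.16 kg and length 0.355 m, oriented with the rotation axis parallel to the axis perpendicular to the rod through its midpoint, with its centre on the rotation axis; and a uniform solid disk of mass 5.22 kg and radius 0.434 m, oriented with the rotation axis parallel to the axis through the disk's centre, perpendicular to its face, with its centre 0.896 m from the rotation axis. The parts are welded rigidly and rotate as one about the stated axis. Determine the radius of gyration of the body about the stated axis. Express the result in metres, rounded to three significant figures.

0.658

Point mass: I_cm = 0; centre at d = 0.264 m, so I = I_cm + Md² gives I = 0 + (4.17)(0.264)² = 0.29063 kg·m².
Thin rod: I_cm = (1/12)ML² = (1/12)(2.16)(0.355)² = 0.022684 kg·m²; axis through the centre, so I = 0.022684 kg·m².
Solid disk: I_cm = (1/2)MR² = (1/2)(5.22)(0.434)² = 0.49161 kg·m²; centre at d = 0.896 m, so I = I_cm + Md² gives I = 0.49161 + (5.22)(0.896)² = 4.6823 kg·m².
Total I = 4.9956 kg·m²; total mass M = 11.55 kg.
k = √(I/M) = √(4.9956/11.55) = 0.65766 m.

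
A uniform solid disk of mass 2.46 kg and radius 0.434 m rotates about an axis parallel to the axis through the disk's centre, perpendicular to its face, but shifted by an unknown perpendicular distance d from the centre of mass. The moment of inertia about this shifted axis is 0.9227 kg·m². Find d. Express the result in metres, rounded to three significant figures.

0.530

About the centre-of-mass axis, I_cm = (1/2)MR² = (1/2)(2.46)(0.434)² = 0.23168 kg·m².
Parallel axis theorem: I = I_cm + Md², so Md² = 0.9227 − 0.23168 = 0.69102 kg·m².
d = √(0.69102 / 2.46) = 0.53 m.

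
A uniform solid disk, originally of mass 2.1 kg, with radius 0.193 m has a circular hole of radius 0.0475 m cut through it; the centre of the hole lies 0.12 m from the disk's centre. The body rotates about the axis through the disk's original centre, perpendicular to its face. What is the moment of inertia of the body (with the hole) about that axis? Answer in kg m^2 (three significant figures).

0.0371

Unpierced body about its centre: I₀ = (1/2)MR² = (1/2)(2.1)(0.193)² = 0.039111 kg m^2.
The removed disk has mass m = M·(r/R)² = (2.1)(0.0475/0.193)² = 0.1272 kg (same uniform areal density).
Its moment of inertia about the rotation axis (parallel-axis theorem): I_hole = (1/2)mr² + md² = (1/2)(0.1272)(0.0475)² + (0.1272)(0.12)² = 0.0019752 kg m^2.
Treating the hole as negative mass, I = I₀ − I_hole = 0.039111 − 0.0019752 = 0.037136 kg m^2.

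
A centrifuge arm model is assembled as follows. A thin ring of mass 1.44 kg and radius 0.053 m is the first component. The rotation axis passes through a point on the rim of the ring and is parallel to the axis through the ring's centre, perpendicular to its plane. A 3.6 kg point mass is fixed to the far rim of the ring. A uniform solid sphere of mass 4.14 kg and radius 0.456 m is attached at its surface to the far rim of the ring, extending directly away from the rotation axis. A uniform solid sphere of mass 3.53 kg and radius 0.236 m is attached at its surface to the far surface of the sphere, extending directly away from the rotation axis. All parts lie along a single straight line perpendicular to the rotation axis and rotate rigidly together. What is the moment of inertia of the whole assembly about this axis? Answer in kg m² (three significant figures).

7.33

Thin ring: I_cm = MR² = (1.44)(0.053)² = 0.004045 kg m²; centre at d = 0.053 m, so I = I_cm + Md² gives I = 0.004045 + (1.44)(0.053)² = 0.0080899 kg m².
Point mass: I_cm = 0; centre at d = 0.053 + 0.053 = 0.106 m, so I = I_cm + Md² gives I = 0 + (3.6)(0.106)² = 0.04045 kg m².
Solid sphere: I_cm = (2/5)MR² = (2/5)(4.14)(0.456)² = 0.34434 kg m²; centre at d = 0.053 + 0.053 + 0.456 = 0.562 m, so I = I_cm + Md² gives I = 0.34434 + (4.14)(0.562)² = 1.6519 kg m².
Solid sphere: I_cm = (2/5)MR² = (2/5)(3.53)(0.236)² = 0.078643 kg m²; centre at d = 0.053 + 0.053 + 0.456 + 0.456 + 0.236 = 1.254 m, so I = I_cm + Md² gives I = 0.078643 + (3.53)(1.254)² = 5.6296 kg m².
Total I = 0.0080899 + 0.04045 + 1.6519 + 5.6296 = 7.3301 kg m².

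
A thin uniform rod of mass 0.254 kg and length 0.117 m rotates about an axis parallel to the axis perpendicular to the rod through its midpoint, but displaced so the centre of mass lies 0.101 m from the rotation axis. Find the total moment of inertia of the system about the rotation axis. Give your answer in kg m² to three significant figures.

I_cm = (1/12)ML² = (1/12)(0.254)(0.117)² = 0.00028975 kg m²; centre at d = 0.101 m, so I = I_cm + Md² gives I = 0.00028975 + (0.254)(0.101)² = 0.0028808 kg m².

0.00288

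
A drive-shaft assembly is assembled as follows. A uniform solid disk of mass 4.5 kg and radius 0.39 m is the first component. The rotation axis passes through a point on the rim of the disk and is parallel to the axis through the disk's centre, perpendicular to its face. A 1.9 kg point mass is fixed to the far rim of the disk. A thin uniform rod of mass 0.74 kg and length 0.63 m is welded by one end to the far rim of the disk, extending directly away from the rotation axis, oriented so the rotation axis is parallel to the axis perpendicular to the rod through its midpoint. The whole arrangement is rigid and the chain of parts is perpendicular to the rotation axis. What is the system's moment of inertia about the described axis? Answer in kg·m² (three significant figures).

Solid disk: I_cm = (1/2)MR² = (1/2)(4.5)(0.39)² = 0.34223 kg·m²; centre at d = 0.39 m, so the parallel axis theorem gives I = 0.34223 + (4.5)(0.39)² = 1.0267 kg·m².
Point mass: I_cm = 0; centre at d = 0.39 + 0.39 = 0.78 m, so the parallel axis theorem gives I = 0 + (1.9)(0.78)² = 1.156 kg·m².
Thin rod: I_cm = (1/12)ML² = (1/12)(0.74)(0.63)² = 0.024476 kg·m²; centre at d = 0.39 + 0.39 + 0.315 = 1.095 m, so the parallel axis theorem gives I = 0.024476 + (0.74)(1.095)² = 0.91175 kg·m².
Total I = 1.0267 + 1.156 + 0.91175 = 3.0944 kg·m².

3.09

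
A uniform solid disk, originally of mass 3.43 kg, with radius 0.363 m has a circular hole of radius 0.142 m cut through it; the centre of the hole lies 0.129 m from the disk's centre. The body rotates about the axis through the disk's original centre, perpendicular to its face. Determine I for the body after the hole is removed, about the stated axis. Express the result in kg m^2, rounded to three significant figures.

Unpierced body about its centre: I₀ = (1/2)MR² = (1/2)(3.43)(0.363)² = 0.22598 kg m^2.
The removed disk has mass m = M·(r/R)² = (3.43)(0.142/0.363)² = 0.52488 kg (same uniform areal density).
Its moment of inertia about the rotation axis (parallel-axis theorem): I_hole = (1/2)mr² + md² = (1/2)(0.52488)(0.142)² + (0.52488)(0.129)² = 0.014026 kg m^2.
Treating the hole as negative mass, I = I₀ − I_hole = 0.22598 − 0.014026 = 0.21196 kg m^2.

0.212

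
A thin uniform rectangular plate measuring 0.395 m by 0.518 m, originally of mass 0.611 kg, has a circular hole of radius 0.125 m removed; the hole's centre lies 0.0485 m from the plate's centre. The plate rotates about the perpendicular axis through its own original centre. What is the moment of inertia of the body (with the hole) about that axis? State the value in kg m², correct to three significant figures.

Unpierced body about its centre: I₀ = (1/12)M(a²+b²) = (1/12)(0.611)[(0.395)² + (0.518)²] = 0.021606 kg m².
The removed disk has mass m = M·πr²/(ab) = (0.611)·π(0.125)²/(0.395·0.518) = 0.14658 kg (same uniform areal density).
Its moment of inertia about the rotation axis (parallel-axis theorem): I_hole = (1/2)mr² + md² = (1/2)(0.14658)(0.125)² + (0.14658)(0.0485)² = 0.00149 kg m².
Treating the hole as negative mass, I = I₀ − I_hole = 0.021606 − 0.00149 = 0.020116 kg m².

0.0201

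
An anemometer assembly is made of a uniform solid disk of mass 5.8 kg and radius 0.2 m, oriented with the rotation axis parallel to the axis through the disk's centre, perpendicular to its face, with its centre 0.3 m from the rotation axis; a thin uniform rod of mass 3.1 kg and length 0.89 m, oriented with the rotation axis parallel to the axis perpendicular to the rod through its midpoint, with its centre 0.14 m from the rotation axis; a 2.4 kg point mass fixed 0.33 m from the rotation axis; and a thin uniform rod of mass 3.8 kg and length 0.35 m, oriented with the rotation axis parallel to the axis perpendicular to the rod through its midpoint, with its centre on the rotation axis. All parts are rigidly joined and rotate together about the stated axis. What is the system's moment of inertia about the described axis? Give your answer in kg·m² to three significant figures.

Solid disk: I_cm = (1/2)MR² = (1/2)(5.8)(0.2)² = 0.116 kg·m²; centre at d = 0.3 m, so I = I_cm + Md² gives I = 0.116 + (5.8)(0.3)² = 0.638 kg·m².
Thin rod: I_cm = (1/12)ML² = (1/12)(3.1)(0.89)² = 0.20463 kg·m²; centre at d = 0.14 m, so I = I_cm + Md² gives I = 0.20463 + (3.1)(0.14)² = 0.26539 kg·m².
Point mass: I_cm = 0; centre at d = 0.33 m, so I = I_cm + Md² gives I = 0 + (2.4)(0.33)² = 0.26136 kg·m².
Thin rod: I_cm = (1/12)ML² = (1/12)(3.8)(0.35)² = 0.038792 kg·m²; axis through the centre, so I = 0.038792 kg·m².
Total I = 0.638 + 0.26539 + 0.26136 + 0.038792 = 1.2035 kg·m².

1.20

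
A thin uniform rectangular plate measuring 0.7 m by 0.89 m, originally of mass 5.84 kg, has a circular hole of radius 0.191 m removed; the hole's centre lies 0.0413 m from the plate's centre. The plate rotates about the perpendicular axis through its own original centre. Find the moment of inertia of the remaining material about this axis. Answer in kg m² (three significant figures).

0.603

Unpierced body about its centre: I₀ = (1/12)M(a²+b²) = (1/12)(5.84)[(0.7)² + (0.89)²] = 0.62396 kg m².
The removed disk has mass m = M·πr²/(ab) = (5.84)·π(0.191)²/(0.7·0.89) = 1.0743 kg (same uniform areal density).
Its moment of inertia about the rotation axis (parallel-axis theorem): I_hole = (1/2)mr² + md² = (1/2)(1.0743)(0.191)² + (1.0743)(0.0413)² = 0.021429 kg m².
Treating the hole as negative mass, I = I₀ − I_hole = 0.62396 − 0.021429 = 0.60253 kg m².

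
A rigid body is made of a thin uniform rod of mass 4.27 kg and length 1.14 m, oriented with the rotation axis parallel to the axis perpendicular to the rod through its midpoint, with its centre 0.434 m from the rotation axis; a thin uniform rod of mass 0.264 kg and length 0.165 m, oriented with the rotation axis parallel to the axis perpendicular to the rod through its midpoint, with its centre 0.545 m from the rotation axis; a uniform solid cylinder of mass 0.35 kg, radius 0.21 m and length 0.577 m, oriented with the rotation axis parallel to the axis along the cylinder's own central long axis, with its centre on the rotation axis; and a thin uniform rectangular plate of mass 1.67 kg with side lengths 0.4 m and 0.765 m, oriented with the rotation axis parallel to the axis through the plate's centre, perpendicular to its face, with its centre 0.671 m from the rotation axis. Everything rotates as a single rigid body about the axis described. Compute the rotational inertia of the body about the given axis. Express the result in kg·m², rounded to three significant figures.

Thin rod: I_cm = (1/12)ML² = (1/12)(4.27)(1.14)² = 0.46244 kg·m²; centre at d = 0.434 m, so I = I_cm + Md² gives I = 0.46244 + (4.27)(0.434)² = 1.2667 kg·m².
Thin rod: I_cm = (1/12)ML² = (1/12)(0.264)(0.165)² = 0.00059895 kg·m²; centre at d = 0.545 m, so I = I_cm + Md² gives I = 0.00059895 + (0.264)(0.545)² = 0.079014 kg·m².
Solid cylinder: I_cm = (1/2)MR² = (1/2)(0.35)(0.21)² = 0.0077175 kg·m²; axis through the centre, so I = 0.0077175 kg·m².
Rectangular plate: I_cm = (1/12)M(a²+b²) = (1/12)(1.67)[(0.4)² + (0.765)²] = 0.10371 kg·m²; centre at d = 0.671 m, so I = I_cm + Md² gives I = 0.10371 + (1.67)(0.671)² = 0.85561 kg·m².
Total I = 1.2667 + 0.079014 + 0.0077175 + 0.85561 = 2.2091 kg·m².

2.21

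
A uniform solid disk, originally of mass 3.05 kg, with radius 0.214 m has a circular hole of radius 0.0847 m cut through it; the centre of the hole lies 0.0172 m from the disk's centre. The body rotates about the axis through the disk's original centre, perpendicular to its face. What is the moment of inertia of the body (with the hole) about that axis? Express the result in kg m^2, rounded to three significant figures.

Unpierced body about its centre: I₀ = (1/2)MR² = (1/2)(3.05)(0.214)² = 0.069839 kg m^2.
The removed disk has mass m = M·(r/R)² = (3.05)(0.0847/0.214)² = 0.47779 kg (same uniform areal density).
Its moment of inertia about the rotation axis (parallel-axis theorem): I_hole = (1/2)mr² + md² = (1/2)(0.47779)(0.0847)² + (0.47779)(0.0172)² = 0.0018552 kg m^2.
Treating the hole as negative mass, I = I₀ − I_hole = 0.069839 − 0.0018552 = 0.067984 kg m^2.

0.0680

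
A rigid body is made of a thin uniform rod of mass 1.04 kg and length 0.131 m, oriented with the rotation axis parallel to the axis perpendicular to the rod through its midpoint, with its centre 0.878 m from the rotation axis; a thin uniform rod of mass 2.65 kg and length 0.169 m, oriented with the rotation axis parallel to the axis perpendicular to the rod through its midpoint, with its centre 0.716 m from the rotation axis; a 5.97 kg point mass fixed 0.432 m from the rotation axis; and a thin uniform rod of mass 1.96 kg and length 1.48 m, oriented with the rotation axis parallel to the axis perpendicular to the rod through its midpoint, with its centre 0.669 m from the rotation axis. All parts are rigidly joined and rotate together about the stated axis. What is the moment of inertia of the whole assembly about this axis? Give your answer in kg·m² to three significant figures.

4.52

Thin rod: I_cm = (1/12)ML² = (1/12)(1.04)(0.131)² = 0.0014873 kg·m²; centre at d = 0.878 m, so the parallel axis theorem gives I = 0.0014873 + (1.04)(0.878)² = 0.80321 kg·m².
Thin rod: I_cm = (1/12)ML² = (1/12)(2.65)(0.169)² = 0.0063072 kg·m²; centre at d = 0.716 m, so the parallel axis theorem gives I = 0.0063072 + (2.65)(0.716)² = 1.3648 kg·m².
Point mass: I_cm = 0; centre at d = 0.432 m, so the parallel axis theorem gives I = 0 + (5.97)(0.432)² = 1.1141 kg·m².
Thin rod: I_cm = (1/12)ML² = (1/12)(1.96)(1.48)² = 0.35777 kg·m²; centre at d = 0.669 m, so the parallel axis theorem gives I = 0.35777 + (1.96)(0.669)² = 1.235 kg·m².
Total I = 0.80321 + 1.3648 + 1.1141 + 1.235 = 4.5172 kg·m².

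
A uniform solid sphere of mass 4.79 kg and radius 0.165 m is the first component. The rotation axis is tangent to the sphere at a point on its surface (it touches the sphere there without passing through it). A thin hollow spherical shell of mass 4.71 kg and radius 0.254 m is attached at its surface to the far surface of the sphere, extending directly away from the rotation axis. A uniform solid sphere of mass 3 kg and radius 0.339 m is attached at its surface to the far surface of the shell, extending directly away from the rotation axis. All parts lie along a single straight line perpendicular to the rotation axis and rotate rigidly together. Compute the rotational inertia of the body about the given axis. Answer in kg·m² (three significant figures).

Solid sphere: I_cm = (2/5)MR² = (2/5)(4.79)(0.165)² = 0.052163 kg·m²; centre at d = 0.165 m, so the parallel axis theorem gives I = 0.052163 + (4.79)(0.165)² = 0.18257 kg·m².
Spherical shell: I_cm = (2/3)MR² = (2/3)(4.71)(0.254)² = 0.20258 kg·m²; centre at d = 0.165 + 0.165 + 0.254 = 0.584 m, so the parallel axis theorem gives I = 0.20258 + (4.71)(0.584)² = 1.809 kg·m².
Solid sphere: I_cm = (2/5)MR² = (2/5)(3)(0.339)² = 0.13791 kg·m²; centre at d = 0.165 + 0.165 + 0.254 + 0.254 + 0.339 = 1.177 m, so the parallel axis theorem gives I = 0.13791 + (3)(1.177)² = 4.2939 kg·m².
Total I = 0.18257 + 1.809 + 4.2939 = 6.2854 kg·m².

6.29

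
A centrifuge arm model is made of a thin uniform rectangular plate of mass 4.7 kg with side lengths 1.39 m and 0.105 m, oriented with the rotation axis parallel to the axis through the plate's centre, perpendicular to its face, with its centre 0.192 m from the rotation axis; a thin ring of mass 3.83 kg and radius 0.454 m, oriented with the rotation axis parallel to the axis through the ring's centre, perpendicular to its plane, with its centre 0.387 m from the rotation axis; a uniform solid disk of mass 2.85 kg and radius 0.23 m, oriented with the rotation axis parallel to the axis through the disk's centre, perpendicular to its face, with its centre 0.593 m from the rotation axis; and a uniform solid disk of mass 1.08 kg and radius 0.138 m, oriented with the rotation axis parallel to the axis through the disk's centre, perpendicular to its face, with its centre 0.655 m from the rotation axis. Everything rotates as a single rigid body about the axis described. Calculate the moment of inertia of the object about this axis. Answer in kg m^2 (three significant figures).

Rectangular plate: I_cm = (1/12)M(a²+b²) = (1/12)(4.7)[(1.39)² + (0.105)²] = 0.76106 kg m^2; centre at d = 0.192 m, so the parallel axis theorem gives I = 0.76106 + (4.7)(0.192)² = 0.93432 kg m^2.
Thin ring: I_cm = MR² = (3.83)(0.454)² = 0.78942 kg m^2; centre at d = 0.387 m, so the parallel axis theorem gives I = 0.78942 + (3.83)(0.387)² = 1.363 kg m^2.
Solid disk: I_cm = (1/2)MR² = (1/2)(2.85)(0.23)² = 0.075383 kg m^2; centre at d = 0.593 m, so the parallel axis theorem gives I = 0.075383 + (2.85)(0.593)² = 1.0776 kg m^2.
Solid disk: I_cm = (1/2)MR² = (1/2)(1.08)(0.138)² = 0.010284 kg m^2; centre at d = 0.655 m, so the parallel axis theorem gives I = 0.010284 + (1.08)(0.655)² = 0.47363 kg m^2.
Total I = 0.93432 + 1.363 + 1.0776 + 0.47363 = 3.8486 kg m^2.

3.85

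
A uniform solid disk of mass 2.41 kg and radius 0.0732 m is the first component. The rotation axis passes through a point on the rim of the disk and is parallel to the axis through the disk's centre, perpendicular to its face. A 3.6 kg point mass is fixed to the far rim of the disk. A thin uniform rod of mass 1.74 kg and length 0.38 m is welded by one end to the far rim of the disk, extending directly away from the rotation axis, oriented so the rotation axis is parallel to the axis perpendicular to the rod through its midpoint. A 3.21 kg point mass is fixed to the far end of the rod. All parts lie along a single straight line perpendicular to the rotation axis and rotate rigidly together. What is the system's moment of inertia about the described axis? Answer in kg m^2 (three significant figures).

Solid disk: I_cm = (1/2)MR² = (1/2)(2.41)(0.0732)² = 0.0064567 kg m^2; centre at d = 0.0732 m, so I = I_cm + Md² gives I = 0.0064567 + (2.41)(0.0732)² = 0.01937 kg m^2.
Point mass: I_cm = 0; centre at d = 0.0732 + 0.0732 = 0.1464 m, so I = I_cm + Md² gives I = 0 + (3.6)(0.1464)² = 0.077159 kg m^2.
Thin rod: I_cm = (1/12)ML² = (1/12)(1.74)(0.38)² = 0.020938 kg m^2; centre at d = 0.0732 + 0.0732 + 0.19 = 0.3364 m, so I = I_cm + Md² gives I = 0.020938 + (1.74)(0.3364)² = 0.21785 kg m^2.
Point mass: I_cm = 0; centre at d = 0.0732 + 0.0732 + 0.19 + 0.19 = 0.5264 m, so I = I_cm + Md² gives I = 0 + (3.21)(0.5264)² = 0.88948 kg m^2.
Total I = 0.01937 + 0.077159 + 0.21785 + 0.88948 = 1.2039 kg m^2.

1.20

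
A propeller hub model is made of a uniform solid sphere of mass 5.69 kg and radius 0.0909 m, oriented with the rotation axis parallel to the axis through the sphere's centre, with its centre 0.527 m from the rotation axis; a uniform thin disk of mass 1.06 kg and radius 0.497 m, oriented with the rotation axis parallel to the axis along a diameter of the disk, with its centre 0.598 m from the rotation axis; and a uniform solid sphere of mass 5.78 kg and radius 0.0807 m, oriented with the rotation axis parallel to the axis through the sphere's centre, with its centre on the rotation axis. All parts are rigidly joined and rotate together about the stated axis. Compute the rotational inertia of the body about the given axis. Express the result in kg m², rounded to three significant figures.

Solid sphere: I_cm = (2/5)MR² = (2/5)(5.69)(0.0909)² = 0.018806 kg m²; centre at d = 0.527 m, so the parallel axis theorem gives I = 0.018806 + (5.69)(0.527)² = 1.5991 kg m².
Thin disk: I_cm = (1/4)MR² = (1/4)(1.06)(0.497)² = 0.065457 kg m²; centre at d = 0.598 m, so the parallel axis theorem gives I = 0.065457 + (1.06)(0.598)² = 0.44452 kg m².
Solid sphere: I_cm = (2/5)MR² = (2/5)(5.78)(0.0807)² = 0.015057 kg m²; axis through the centre, so I = 0.015057 kg m².
Total I = 1.5991 + 0.44452 + 0.015057 = 2.0587 kg m².

2.06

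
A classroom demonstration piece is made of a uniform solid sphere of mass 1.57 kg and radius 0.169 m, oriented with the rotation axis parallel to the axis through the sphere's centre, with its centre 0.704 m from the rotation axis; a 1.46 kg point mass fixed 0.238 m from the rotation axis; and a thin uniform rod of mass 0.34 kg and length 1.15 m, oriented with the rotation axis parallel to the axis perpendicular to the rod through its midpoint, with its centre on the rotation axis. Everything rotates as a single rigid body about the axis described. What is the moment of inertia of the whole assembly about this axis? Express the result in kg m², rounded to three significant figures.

0.916

Solid sphere: I_cm = (2/5)MR² = (2/5)(1.57)(0.169)² = 0.017936 kg m²; centre at d = 0.704 m, so the parallel axis theorem gives I = 0.017936 + (1.57)(0.704)² = 0.79605 kg m².
Point mass: I_cm = 0; centre at d = 0.238 m, so the parallel axis theorem gives I = 0 + (1.46)(0.238)² = 0.0827 kg m².
Thin rod: I_cm = (1/12)ML² = (1/12)(0.34)(1.15)² = 0.037471 kg m²; axis through the centre, so I = 0.037471 kg m².
Total I = 0.79605 + 0.0827 + 0.037471 = 0.91622 kg m².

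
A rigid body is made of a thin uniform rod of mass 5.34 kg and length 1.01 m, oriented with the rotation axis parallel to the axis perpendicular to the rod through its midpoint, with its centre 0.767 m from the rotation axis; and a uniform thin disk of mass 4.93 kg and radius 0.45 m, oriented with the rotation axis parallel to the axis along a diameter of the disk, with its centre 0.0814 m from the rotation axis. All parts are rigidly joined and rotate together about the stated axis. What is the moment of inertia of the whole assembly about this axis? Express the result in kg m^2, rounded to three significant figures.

Thin rod: I_cm = (1/12)ML² = (1/12)(5.34)(1.01)² = 0.45394 kg m^2; centre at d = 0.767 m, so I = I_cm + Md² gives I = 0.45394 + (5.34)(0.767)² = 3.5954 kg m^2.
Thin disk: I_cm = (1/4)MR² = (1/4)(4.93)(0.45)² = 0.24958 kg m^2; centre at d = 0.0814 m, so I = I_cm + Md² gives I = 0.24958 + (4.93)(0.0814)² = 0.28225 kg m^2.
Total I = 3.5954 + 0.28225 = 3.8777 kg m^2.

3.88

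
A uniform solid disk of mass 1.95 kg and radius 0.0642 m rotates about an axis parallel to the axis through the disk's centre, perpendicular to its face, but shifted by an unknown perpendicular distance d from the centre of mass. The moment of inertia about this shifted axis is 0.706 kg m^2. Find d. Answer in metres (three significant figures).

0.600

About the centre-of-mass axis, I_cm = (1/2)MR² = (1/2)(1.95)(0.0642)² = 0.0040186 kg m^2.
Parallel axis theorem: I = I_cm + Md², so Md² = 0.706 − 0.0040186 = 0.70198 kg m^2.
d = √(0.70198 / 1.95) = 0.59999 m.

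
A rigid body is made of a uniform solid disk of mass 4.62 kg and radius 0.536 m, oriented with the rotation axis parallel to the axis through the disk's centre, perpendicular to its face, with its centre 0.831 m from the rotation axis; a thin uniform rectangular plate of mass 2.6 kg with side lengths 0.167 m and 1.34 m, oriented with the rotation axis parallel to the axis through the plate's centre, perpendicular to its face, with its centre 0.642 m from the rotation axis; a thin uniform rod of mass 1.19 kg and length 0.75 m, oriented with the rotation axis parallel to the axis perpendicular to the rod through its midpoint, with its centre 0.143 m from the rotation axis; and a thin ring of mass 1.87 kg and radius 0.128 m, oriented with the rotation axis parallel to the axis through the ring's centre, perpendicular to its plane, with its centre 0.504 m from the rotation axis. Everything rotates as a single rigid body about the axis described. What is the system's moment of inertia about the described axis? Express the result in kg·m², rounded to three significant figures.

5.91

Solid disk: I_cm = (1/2)MR² = (1/2)(4.62)(0.536)² = 0.66365 kg·m²; centre at d = 0.831 m, so the parallel axis theorem gives I = 0.66365 + (4.62)(0.831)² = 3.854 kg·m².
Rectangular plate: I_cm = (1/12)M(a²+b²) = (1/12)(2.6)[(0.167)² + (1.34)²] = 0.39509 kg·m²; centre at d = 0.642 m, so the parallel axis theorem gives I = 0.39509 + (2.6)(0.642)² = 1.4667 kg·m².
Thin rod: I_cm = (1/12)ML² = (1/12)(1.19)(0.75)² = 0.055781 kg·m²; centre at d = 0.143 m, so the parallel axis theorem gives I = 0.055781 + (1.19)(0.143)² = 0.080116 kg·m².
Thin ring: I_cm = MR² = (1.87)(0.128)² = 0.030638 kg·m²; centre at d = 0.504 m, so the parallel axis theorem gives I = 0.030638 + (1.87)(0.504)² = 0.50565 kg·m².
Total I = 3.854 + 1.4667 + 0.080116 + 0.50565 = 5.9065 kg·m².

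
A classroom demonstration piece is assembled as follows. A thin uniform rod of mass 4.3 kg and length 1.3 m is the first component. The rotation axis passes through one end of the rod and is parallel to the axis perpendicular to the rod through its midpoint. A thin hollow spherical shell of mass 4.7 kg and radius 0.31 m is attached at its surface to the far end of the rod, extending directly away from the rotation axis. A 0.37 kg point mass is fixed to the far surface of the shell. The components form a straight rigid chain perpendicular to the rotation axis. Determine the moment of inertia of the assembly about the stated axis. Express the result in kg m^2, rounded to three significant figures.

Thin rod: I_cm = (1/12)ML² = (1/12)(4.3)(1.3)² = 0.60558 kg m^2; centre at d = 0.65 m, so the parallel axis theorem gives I = 0.60558 + (4.3)(0.65)² = 2.4223 kg m^2.
Spherical shell: I_cm = (2/3)MR² = (2/3)(4.7)(0.31)² = 0.30111 kg m^2; centre at d = 0.65 + 0.65 + 0.31 = 1.61 m, so the parallel axis theorem gives I = 0.30111 + (4.7)(1.61)² = 12.484 kg m^2.
Point mass: I_cm = 0; centre at d = 0.65 + 0.65 + 0.31 + 0.31 = 1.92 m, so the parallel axis theorem gives I = 0 + (0.37)(1.92)² = 1.364 kg m^2.
Total I = 2.4223 + 12.484 + 1.364 = 16.27 kg m^2.

16.3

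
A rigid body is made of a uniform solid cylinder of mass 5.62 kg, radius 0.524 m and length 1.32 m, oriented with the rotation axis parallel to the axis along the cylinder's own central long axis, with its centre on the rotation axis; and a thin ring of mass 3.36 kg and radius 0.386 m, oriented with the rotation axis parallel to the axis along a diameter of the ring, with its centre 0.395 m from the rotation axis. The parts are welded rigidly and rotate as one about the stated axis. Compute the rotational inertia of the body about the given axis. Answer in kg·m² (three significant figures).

1.55

Solid cylinder: I_cm = (1/2)MR² = (1/2)(5.62)(0.524)² = 0.77156 kg·m²; axis through the centre, so I = 0.77156 kg·m².
Thin ring: I_cm = (1/2)MR² = (1/2)(3.36)(0.386)² = 0.25031 kg·m²; centre at d = 0.395 m, so the parallel axis theorem gives I = 0.25031 + (3.36)(0.395)² = 0.77456 kg·m².
Total I = 0.77156 + 0.77456 = 1.5461 kg·m².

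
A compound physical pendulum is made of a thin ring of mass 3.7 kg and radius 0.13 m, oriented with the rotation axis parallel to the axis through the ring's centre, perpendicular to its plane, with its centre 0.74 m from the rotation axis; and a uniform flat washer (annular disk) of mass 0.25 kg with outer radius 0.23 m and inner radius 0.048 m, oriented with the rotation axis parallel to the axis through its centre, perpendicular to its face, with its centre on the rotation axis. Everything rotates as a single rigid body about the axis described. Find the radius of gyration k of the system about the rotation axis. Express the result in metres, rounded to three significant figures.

Thin ring: I_cm = MR² = (3.7)(0.13)² = 0.06253 kg m²; centre at d = 0.74 m, so the parallel axis theorem gives I = 0.06253 + (3.7)(0.74)² = 2.0887 kg m².
Annular disk: I_cm = (1/2)M(R²+r²) = (1/2)(0.25)[(0.23)² + (0.048)²] = 0.0069005 kg m²; axis through the centre, so I = 0.0069005 kg m².
Total I = 2.0956 kg m²; total mass M = 3.95 kg.
k = √(I/M) = √(2.0956/3.95) = 0.72837 m.

0.728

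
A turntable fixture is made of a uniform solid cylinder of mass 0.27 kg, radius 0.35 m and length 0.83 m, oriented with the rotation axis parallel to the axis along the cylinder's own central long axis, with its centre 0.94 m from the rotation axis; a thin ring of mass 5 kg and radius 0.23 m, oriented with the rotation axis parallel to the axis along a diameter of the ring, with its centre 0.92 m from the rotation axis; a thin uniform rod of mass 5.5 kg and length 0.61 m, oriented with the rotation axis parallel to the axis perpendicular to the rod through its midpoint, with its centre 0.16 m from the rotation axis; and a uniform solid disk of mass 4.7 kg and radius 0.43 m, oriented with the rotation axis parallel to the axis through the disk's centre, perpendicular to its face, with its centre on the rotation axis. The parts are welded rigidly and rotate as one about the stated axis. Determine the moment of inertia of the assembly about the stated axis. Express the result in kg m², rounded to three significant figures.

5.37

Solid cylinder: I_cm = (1/2)MR² = (1/2)(0.27)(0.35)² = 0.016538 kg m²; centre at d = 0.94 m, so I = I_cm + Md² gives I = 0.016538 + (0.27)(0.94)² = 0.25511 kg m².
Thin ring: I_cm = (1/2)MR² = (1/2)(5)(0.23)² = 0.13225 kg m²; centre at d = 0.92 m, so I = I_cm + Md² gives I = 0.13225 + (5)(0.92)² = 4.3643 kg m².
Thin rod: I_cm = (1/12)ML² = (1/12)(5.5)(0.61)² = 0.17055 kg m²; centre at d = 0.16 m, so I = I_cm + Md² gives I = 0.17055 + (5.5)(0.16)² = 0.31135 kg m².
Solid disk: I_cm = (1/2)MR² = (1/2)(4.7)(0.43)² = 0.43451 kg m²; axis through the centre, so I = 0.43451 kg m².
Total I = 0.25511 + 4.3643 + 0.31135 + 0.43451 = 5.3652 kg m².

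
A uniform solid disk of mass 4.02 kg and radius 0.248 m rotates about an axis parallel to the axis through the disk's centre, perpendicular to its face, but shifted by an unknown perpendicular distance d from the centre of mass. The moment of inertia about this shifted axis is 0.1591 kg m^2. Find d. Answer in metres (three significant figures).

0.0939

About the centre-of-mass axis, I_cm = (1/2)MR² = (1/2)(4.02)(0.248)² = 0.12362 kg m^2.
Parallel axis theorem: I = I_cm + Md², so Md² = 0.1591 − 0.12362 = 0.035477 kg m^2.
d = √(0.035477 / 4.02) = 0.093942 m.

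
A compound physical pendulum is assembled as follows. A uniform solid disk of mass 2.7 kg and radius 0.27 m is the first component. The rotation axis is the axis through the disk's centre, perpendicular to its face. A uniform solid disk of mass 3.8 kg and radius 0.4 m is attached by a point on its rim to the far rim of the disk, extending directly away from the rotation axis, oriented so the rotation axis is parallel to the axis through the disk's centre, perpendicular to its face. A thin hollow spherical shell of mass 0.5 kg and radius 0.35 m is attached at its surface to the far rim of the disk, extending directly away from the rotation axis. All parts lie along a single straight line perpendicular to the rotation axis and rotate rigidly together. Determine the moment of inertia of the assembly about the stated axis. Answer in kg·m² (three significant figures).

Solid disk: I_cm = (1/2)MR² = (1/2)(2.7)(0.27)² = 0.098415 kg·m²; axis through the centre, so I = 0.098415 kg·m².
Solid disk: I_cm = (1/2)MR² = (1/2)(3.8)(0.4)² = 0.304 kg·m²; centre at d = 0.27 + 0.4 = 0.67 m, so I = I_cm + Md² gives I = 0.304 + (3.8)(0.67)² = 2.0098 kg·m².
Spherical shell: I_cm = (2/3)MR² = (2/3)(0.5)(0.35)² = 0.040833 kg·m²; centre at d = 0.27 + 0.4 + 0.4 + 0.35 = 1.42 m, so I = I_cm + Md² gives I = 0.040833 + (0.5)(1.42)² = 1.049 kg·m².
Total I = 0.098415 + 2.0098 + 1.049 = 3.1573 kg·m².

3.16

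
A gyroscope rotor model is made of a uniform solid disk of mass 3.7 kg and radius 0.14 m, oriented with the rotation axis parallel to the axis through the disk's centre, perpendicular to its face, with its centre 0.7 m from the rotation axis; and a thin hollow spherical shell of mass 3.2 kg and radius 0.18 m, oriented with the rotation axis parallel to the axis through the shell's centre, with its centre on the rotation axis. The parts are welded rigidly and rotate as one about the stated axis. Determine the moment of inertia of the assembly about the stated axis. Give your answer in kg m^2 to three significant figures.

1.92

Solid disk: I_cm = (1/2)MR² = (1/2)(3.7)(0.14)² = 0.03626 kg m^2; centre at d = 0.7 m, so I = I_cm + Md² gives I = 0.03626 + (3.7)(0.7)² = 1.8493 kg m^2.
Spherical shell: I_cm = (2/3)MR² = (2/3)(3.2)(0.18)² = 0.06912 kg m^2; axis through the centre, so I = 0.06912 kg m^2.
Total I = 1.8493 + 0.06912 = 1.9184 kg m^2.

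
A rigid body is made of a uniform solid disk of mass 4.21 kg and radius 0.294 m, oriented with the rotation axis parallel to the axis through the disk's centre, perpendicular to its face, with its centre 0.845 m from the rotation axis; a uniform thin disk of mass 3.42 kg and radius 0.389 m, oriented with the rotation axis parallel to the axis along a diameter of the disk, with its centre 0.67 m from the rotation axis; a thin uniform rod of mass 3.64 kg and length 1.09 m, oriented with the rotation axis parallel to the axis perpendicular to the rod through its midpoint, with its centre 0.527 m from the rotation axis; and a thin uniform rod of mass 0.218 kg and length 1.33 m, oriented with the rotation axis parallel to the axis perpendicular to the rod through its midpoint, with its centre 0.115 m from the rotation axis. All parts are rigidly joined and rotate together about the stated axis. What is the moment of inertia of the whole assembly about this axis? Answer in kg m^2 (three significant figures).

6.26

Solid disk: I_cm = (1/2)MR² = (1/2)(4.21)(0.294)² = 0.18195 kg m^2; centre at d = 0.845 m, so I = I_cm + Md² gives I = 0.18195 + (4.21)(0.845)² = 3.188 kg m^2.
Thin disk: I_cm = (1/4)MR² = (1/4)(3.42)(0.389)² = 0.12938 kg m^2; centre at d = 0.67 m, so I = I_cm + Md² gives I = 0.12938 + (3.42)(0.67)² = 1.6646 kg m^2.
Thin rod: I_cm = (1/12)ML² = (1/12)(3.64)(1.09)² = 0.36039 kg m^2; centre at d = 0.527 m, so I = I_cm + Md² gives I = 0.36039 + (3.64)(0.527)² = 1.3713 kg m^2.
Thin rod: I_cm = (1/12)ML² = (1/12)(0.218)(1.33)² = 0.032135 kg m^2; centre at d = 0.115 m, so I = I_cm + Md² gives I = 0.032135 + (0.218)(0.115)² = 0.035018 kg m^2.
Total I = 3.188 + 1.6646 + 1.3713 + 0.035018 = 6.259 kg m^2.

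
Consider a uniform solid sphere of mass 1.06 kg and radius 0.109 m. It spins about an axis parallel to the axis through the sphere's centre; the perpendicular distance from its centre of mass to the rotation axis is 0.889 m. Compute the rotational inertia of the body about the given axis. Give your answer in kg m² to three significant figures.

I_cm = (2/5)MR² = (2/5)(1.06)(0.109)² = 0.0050375 kg m²; centre at d = 0.889 m, so I = I_cm + Md² gives I = 0.0050375 + (1.06)(0.889)² = 0.84278 kg m².

0.843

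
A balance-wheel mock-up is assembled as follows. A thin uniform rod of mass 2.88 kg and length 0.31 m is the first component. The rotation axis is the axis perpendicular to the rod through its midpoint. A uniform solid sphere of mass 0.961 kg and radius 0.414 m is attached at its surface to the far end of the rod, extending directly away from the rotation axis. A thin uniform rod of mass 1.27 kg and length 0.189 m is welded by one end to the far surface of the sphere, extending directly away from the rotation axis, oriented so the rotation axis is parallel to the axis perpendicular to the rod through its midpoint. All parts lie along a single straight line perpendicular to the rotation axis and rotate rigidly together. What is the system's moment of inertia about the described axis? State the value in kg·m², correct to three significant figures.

Thin rod: I_cm = (1/12)ML² = (1/12)(2.88)(0.31)² = 0.023064 kg·m²; axis through the centre, so I = 0.023064 kg·m².
Solid sphere: I_cm = (2/5)MR² = (2/5)(0.961)(0.414)² = 0.065885 kg·m²; centre at d = 0.155 + 0.414 = 0.569 m, so the parallel axis theorem gives I = 0.065885 + (0.961)(0.569)² = 0.37702 kg·m².
Thin rod: I_cm = (1/12)ML² = (1/12)(1.27)(0.189)² = 0.0037805 kg·m²; centre at d = 0.155 + 0.414 + 0.414 + 0.0945 = 1.0775 m, so the parallel axis theorem gives I = 0.0037805 + (1.27)(1.0775)² = 1.4783 kg·m².
Total I = 0.023064 + 0.37702 + 1.4783 = 1.8783 kg·m².

1.88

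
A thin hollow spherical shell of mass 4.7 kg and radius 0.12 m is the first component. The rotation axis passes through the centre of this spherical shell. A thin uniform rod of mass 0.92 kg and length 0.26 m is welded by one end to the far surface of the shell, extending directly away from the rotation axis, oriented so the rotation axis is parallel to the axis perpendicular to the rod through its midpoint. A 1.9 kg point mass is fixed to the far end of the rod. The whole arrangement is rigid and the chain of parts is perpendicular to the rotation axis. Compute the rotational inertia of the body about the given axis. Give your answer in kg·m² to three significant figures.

Spherical shell: I_cm = (2/3)MR² = (2/3)(4.7)(0.12)² = 0.04512 kg·m²; axis through the centre, so I = 0.04512 kg·m².
Thin rod: I_cm = (1/12)ML² = (1/12)(0.92)(0.26)² = 0.0051827 kg·m²; centre at d = 0.12 + 0.13 = 0.25 m, so the parallel axis theorem gives I = 0.0051827 + (0.92)(0.25)² = 0.062683 kg·m².
Point mass: I_cm = 0; centre at d = 0.12 + 0.13 + 0.13 = 0.38 m, so the parallel axis theorem gives I = 0 + (1.9)(0.38)² = 0.27436 kg·m².
Total I = 0.04512 + 0.062683 + 0.27436 = 0.38216 kg·m².

0.382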